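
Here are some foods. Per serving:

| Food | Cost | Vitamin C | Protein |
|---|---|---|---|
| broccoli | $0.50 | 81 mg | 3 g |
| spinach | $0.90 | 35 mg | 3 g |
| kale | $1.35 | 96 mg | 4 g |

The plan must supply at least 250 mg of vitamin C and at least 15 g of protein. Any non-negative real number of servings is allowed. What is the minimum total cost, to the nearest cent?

An LP optimum is at a vertex; with two nutrient constraints at most two foods are used. Check each candidate.
broccoli only: max(250/81, 15/3) = 5 servings → $2.50.
spinach only: max(250/35, 15/3) = 7.143 servings → $6.43.
kale only: max(250/96, 15/4) = 3.75 servings → $5.06.
broccoli + spinach with both tight: 1.63 servings and 3.37 servings → $3.85.
broccoli + kale: the both-tight solution has a negative serving — not a feasible corner.
spinach + kale with both tight: 2.973 servings and 1.52 servings → $4.73.
So the least-cost plan costs $2.50.

$2.50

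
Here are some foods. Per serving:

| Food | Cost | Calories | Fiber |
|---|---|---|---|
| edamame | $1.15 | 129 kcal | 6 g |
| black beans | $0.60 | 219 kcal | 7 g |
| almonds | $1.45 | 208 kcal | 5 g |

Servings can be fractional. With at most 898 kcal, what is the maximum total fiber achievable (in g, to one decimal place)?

Fiber per kcal: edamame 0.04651, black beans 0.03196, almonds 0.02404.
With no serving limits, spend the whole calories allowance on edamame: 898 kcal / 129 kcal × 6 g = 41.8 g.

41.8 g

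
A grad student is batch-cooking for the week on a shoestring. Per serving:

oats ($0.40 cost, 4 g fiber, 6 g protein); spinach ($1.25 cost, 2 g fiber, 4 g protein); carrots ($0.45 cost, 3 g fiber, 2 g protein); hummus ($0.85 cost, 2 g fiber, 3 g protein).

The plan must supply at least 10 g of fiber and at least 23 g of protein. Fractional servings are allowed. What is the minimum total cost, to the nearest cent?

$1.53

An LP optimum is at a vertex; with two nutrient constraints at most two foods are used. Check each candidate.
oats only: max(10/4, 23/6) = 3.833 servings → $1.53.
spinach only: max(10/2, 23/4) = 5.75 servings → $7.19.
carrots only: max(10/3, 23/2) = 11.5 servings → $5.17.
hummus only: max(10/2, 23/3) = 7.667 servings → $6.52.
oats + spinach: intersection lies outside the first quadrant.
oats + carrots: intersection lies outside the first quadrant.
oats + hummus (both tight): parallel constraints — no distinct corner.
spinach + carrots: the both-tight solution has a negative serving — not a feasible corner.
spinach + hummus: intersection lies outside the first quadrant.
carrots + hummus: intersection lies outside the first quadrant.
So the least-cost plan costs $1.53.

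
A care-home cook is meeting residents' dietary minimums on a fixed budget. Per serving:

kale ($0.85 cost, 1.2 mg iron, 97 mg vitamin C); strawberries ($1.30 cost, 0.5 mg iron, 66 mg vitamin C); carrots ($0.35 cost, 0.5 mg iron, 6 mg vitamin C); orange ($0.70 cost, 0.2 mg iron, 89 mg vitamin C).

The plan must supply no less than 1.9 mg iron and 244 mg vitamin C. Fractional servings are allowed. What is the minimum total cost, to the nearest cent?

A basic optimal solution has at most two foods positive. Try each food alone and each pair with both targets met exactly.
kale only: max(1.9/1.2, 244/97) = 2.515 servings → $2.14.
strawberries only: max(1.9/0.5, 244/66) = 3.8 servings → $4.94.
carrots only: max(1.9/0.5, 244/6) = 40.67 servings → $14.23.
orange only: max(1.9/0.2, 244/89) = 9.5 servings → $6.65.
kale + strawberries with both tight: 0.1107 servings and 3.534 servings → $4.69.
kale + carrots: intersection lies outside the first quadrant.
kale + orange with both tight: 1.376 servings and 1.241 servings → $2.04.
strawberries + carrots with both tight: 3.687 servings and 0.1133 servings → $4.83.
strawberries + orange: the both-tight solution has a negative serving — not a feasible corner.
carrots + orange with both tight: 2.778 servings and 2.554 servings → $2.76.
Cheapest feasible corner: $2.04.

$2.04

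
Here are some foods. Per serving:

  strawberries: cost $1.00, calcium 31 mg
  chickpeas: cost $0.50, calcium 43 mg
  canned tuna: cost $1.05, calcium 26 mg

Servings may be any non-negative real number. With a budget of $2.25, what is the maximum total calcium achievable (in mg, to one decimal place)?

193.5 mg

Calcium per dollar: chickpeas 86, strawberries 31, canned tuna 24.76.
With no serving limits, spend the whole cost allowance on chickpeas: $2.25 / $0.50 × 43 mg = 193.5 mg.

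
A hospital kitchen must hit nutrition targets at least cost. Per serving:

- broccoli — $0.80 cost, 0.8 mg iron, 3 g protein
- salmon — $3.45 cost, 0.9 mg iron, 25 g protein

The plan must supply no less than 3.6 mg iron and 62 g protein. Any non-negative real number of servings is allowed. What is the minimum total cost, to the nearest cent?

$9.32

Check every corner: each single food scaled to meet both minima, and each pair solved so both constraints bind.
broccoli only: max(3.6/0.8, 62/3) = 20.67 servings → $16.53.
salmon only: max(3.6/0.9, 62/25) = 4 servings → $13.80.
broccoli + salmon with both tight: 1.977 servings and 2.243 servings → $9.32.
So the least-cost plan costs $9.32.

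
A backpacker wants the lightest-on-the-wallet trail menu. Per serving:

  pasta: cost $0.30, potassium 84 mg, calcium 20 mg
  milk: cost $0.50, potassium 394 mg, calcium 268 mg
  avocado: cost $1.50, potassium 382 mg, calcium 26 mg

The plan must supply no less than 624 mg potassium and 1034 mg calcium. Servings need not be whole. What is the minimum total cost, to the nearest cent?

With two linear requirements the optimum uses one or two foods; enumerate the corners.
pasta only: max(624/84, 1034/20) = 51.7 servings → $15.51.
milk only: max(624/394, 1034/268) = 3.858 servings → $1.93.
avocado only: max(624/382, 1034/26) = 39.77 servings → $59.65.
pasta + milk: intersection lies outside the first quadrant.
pasta + avocado: the both-tight solution has a negative serving — not a feasible corner.
milk + avocado: the both-tight solution has a negative serving — not a feasible corner.
The minimum over all feasible corners is $1.93.

$1.93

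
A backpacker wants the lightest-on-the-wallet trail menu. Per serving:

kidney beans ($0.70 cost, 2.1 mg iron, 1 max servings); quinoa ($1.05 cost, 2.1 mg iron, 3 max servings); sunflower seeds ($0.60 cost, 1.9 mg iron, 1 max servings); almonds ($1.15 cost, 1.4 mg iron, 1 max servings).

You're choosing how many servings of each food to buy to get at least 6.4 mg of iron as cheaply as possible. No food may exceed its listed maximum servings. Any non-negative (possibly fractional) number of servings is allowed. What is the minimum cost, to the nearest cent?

Cost per mg of iron: sunflower seeds $0.3158, kidney beans $0.3333, quinoa $0.5000, almonds $0.8214.
Take 1 serving of sunflower seeds: +1.9 mg iron for $0.60 (total $0.60, still need 4.5 mg).
Take 1 serving of kidney beans: +2.1 mg iron for $0.70 (total $1.30, still need 2.4 mg).
Take 1.143 servings of quinoa: +2.4 mg iron for $1.20 (total $2.50, still need 0.0 mg).
Greedy by cheapest-per-mg is optimal for a single linear constraint, so the minimum cost is $2.50.

$2.50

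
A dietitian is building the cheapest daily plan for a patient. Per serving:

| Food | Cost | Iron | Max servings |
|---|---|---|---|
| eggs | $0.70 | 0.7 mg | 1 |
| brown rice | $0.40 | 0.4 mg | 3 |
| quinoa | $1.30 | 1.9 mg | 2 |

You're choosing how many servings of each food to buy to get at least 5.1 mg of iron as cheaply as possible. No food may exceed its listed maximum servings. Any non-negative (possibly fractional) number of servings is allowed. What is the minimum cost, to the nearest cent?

$3.90

Cost per mg of iron: quinoa $0.6842, eggs $1.0000, brown rice $1.0000.
Take 2 servings of quinoa: +3.8 mg iron for $2.60 (total $2.60, still need 1.3 mg).
Take 1 serving of eggs: +0.7 mg iron for $0.70 (total $3.30, still need 0.6 mg).
Take 1.5 servings of brown rice: +0.6 mg iron for $0.60 (total $3.90, still need 0.0 mg).
Filling from the cheapest source first is optimal under one linear minimum: $3.90.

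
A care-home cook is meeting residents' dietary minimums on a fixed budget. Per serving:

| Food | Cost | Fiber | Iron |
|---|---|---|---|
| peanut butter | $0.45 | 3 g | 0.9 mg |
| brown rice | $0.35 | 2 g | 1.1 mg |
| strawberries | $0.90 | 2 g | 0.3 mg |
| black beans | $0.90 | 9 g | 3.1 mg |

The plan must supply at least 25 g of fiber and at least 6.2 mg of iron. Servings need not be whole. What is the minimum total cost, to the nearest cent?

$2.50

The cheapest plan sits at a corner of the feasible region — with two constraints it uses at most two foods.
peanut butter only: max(25/3, 6.2/0.9) = 8.333 servings → $3.75.
brown rice only: max(25/2, 6.2/1.1) = 12.5 servings → $4.38.
strawberries only: max(25/2, 6.2/0.3) = 20.67 servings → $18.60.
black beans only: max(25/9, 6.2/3.1) = 2.778 servings → $2.50.
peanut butter + brown rice with both targets exact would need a negative amount; discard.
peanut butter + strawberries with both tight: 5.444 servings and 4.333 servings → $6.35.
peanut butter + black beans: the both-tight solution has a negative serving — not a feasible corner.
brown rice + strawberries with both tight: 3.062 servings and 9.438 servings → $9.57.
brown rice + black beans with both targets exact would need a negative amount; discard.
strawberries + black beans with both tight: 6.2 servings and 1.4 servings → $6.84.
The minimum over all feasible corners is $2.50.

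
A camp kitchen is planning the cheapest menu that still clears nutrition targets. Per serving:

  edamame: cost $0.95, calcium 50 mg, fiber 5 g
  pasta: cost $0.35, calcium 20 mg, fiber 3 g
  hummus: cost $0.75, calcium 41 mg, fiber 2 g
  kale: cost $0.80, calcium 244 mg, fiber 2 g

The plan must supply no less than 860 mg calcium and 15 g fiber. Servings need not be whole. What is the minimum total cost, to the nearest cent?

$3.62

For a min-cost LP with two ≥-constraints, a basic feasible solution has at most two positive variables.
edamame only: max(860/50, 15/5) = 17.2 servings → $16.34.
pasta only: max(860/20, 15/3) = 43 servings → $15.05.
hummus only: max(860/41, 15/2) = 20.98 servings → $15.73.
kale only: max(860/244, 15/2) = 7.5 servings → $6.00.
edamame + pasta with both targets exact would need a negative amount; discard.
edamame + hummus: intersection lies outside the first quadrant.
edamame + kale with both tight: 1.732 servings and 3.17 servings → $4.18.
pasta + hummus with both targets exact would need a negative amount; discard.
pasta + kale with both tight: 2.803 servings and 3.295 servings → $3.62.
hummus + kale with both tight: 4.778 servings and 2.722 servings → $5.76.
Cheapest feasible corner: $3.62.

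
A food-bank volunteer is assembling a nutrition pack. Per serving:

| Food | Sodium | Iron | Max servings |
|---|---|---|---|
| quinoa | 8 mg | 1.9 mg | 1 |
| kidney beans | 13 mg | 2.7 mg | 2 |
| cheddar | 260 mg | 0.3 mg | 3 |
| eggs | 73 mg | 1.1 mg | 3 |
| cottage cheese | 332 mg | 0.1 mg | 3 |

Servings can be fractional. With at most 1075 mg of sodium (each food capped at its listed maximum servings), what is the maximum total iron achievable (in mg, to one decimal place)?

Iron per mg sodium: quinoa 0.2375, kidney beans 0.2077, eggs 0.01507, cheddar 0.001154, cottage cheese 0.0003012.
Take 1 serving of quinoa: uses 8 mg sodium, +1.9 mg iron (running total 1.9 mg).
Take 2 servings of kidney beans: uses 26 mg sodium, +5.4 mg iron (running total 7.3 mg).
Take 3 servings of eggs: uses 219 mg sodium, +3.3 mg iron (running total 10.6 mg).
Take 3 servings of cheddar: uses 780 mg sodium, +0.9 mg iron (running total 11.5 mg).
Take 0.1265 servings of cottage cheese: uses 42 mg sodium, +0.0 mg iron (running total 11.5 mg).
Greedy by best ratio exhausts the sodium allowance optimally: 11.5 mg.

11.5 mg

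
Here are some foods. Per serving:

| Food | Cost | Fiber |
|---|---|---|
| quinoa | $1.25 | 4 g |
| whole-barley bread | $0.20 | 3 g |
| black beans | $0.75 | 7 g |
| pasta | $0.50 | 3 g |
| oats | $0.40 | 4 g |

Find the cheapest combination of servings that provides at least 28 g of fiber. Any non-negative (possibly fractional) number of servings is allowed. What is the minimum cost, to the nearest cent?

$1.87

Cost per g of fiber: whole-barley bread $0.0667, oats $0.1000, black beans $0.1071, pasta $0.1667, quinoa $0.3125.
With no serving limits, use only whole-barley bread: 28 g / 3 g = 9.333 servings × $0.20 = $1.87.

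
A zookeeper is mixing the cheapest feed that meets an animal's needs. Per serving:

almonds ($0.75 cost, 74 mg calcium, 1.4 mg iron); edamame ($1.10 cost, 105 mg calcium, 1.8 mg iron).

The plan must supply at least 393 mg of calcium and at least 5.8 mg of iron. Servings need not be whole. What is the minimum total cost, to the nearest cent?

$3.98

This is a tiny linear program; its minimum lies at a vertex of the feasible set. List the vertices and price them.
almonds only: max(393/74, 5.8/1.4) = 5.311 servings → $3.98.
edamame only: max(393/105, 5.8/1.8) = 3.743 servings → $4.12.
almonds + edamame: the both-tight solution has a negative serving — not a feasible corner.
So the least-cost plan costs $3.98.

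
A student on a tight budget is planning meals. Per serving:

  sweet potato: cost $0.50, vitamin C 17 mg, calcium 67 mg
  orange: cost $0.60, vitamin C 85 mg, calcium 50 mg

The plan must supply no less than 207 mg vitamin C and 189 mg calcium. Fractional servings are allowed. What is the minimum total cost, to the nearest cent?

$1.91

A basic optimal solution has at most two foods positive. Try each food alone and each pair with both targets met exactly.
sweet potato only: max(207/17, 189/67) = 12.18 servings → $6.09.
orange only: max(207/85, 189/50) = 3.78 servings → $2.27.
sweet potato + orange with both tight: 1.18 servings and 2.199 servings → $1.91.
The minimum over all feasible corners is $1.91.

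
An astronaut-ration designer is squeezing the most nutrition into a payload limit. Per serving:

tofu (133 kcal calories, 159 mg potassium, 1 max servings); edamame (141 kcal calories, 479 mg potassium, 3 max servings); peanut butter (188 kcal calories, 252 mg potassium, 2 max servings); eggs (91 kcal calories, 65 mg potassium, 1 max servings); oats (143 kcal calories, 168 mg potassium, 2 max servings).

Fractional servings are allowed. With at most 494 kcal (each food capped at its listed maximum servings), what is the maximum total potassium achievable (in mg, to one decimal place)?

Potassium per kcal: edamame 3.397, peanut butter 1.34, tofu 1.195, oats 1.175, eggs 0.7143.
Take 3 servings of edamame: uses 423 kcal, +1437.0 mg potassium (running total 1437.0 mg).
Take 0.3777 servings of peanut butter: uses 71 kcal, +95.2 mg potassium (running total 1532.2 mg).
Greedy by best ratio exhausts the calories allowance optimally: 1532.2 mg.

1532.2 mg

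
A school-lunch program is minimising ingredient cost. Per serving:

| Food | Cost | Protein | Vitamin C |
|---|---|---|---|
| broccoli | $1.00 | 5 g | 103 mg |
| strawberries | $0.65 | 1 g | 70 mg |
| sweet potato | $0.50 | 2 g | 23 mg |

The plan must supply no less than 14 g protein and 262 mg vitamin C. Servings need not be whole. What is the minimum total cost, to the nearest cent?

The cheapest plan sits at a corner of the feasible region — with two constraints it uses at most two foods.
broccoli only: max(14/5, 262/103) = 2.8 servings → $2.80.
strawberries only: max(14/1, 262/70) = 14 servings → $9.10.
sweet potato only: max(14/2, 262/23) = 11.39 servings → $5.70.
broccoli + strawberries with both targets exact would need a negative amount; discard.
broccoli + sweet potato with both tight: 2.22 servings and 1.451 servings → $2.95.
strawberries + sweet potato with both tight: 1.726 servings and 6.137 servings → $4.19.
The minimum over all feasible corners is $2.80.

$2.80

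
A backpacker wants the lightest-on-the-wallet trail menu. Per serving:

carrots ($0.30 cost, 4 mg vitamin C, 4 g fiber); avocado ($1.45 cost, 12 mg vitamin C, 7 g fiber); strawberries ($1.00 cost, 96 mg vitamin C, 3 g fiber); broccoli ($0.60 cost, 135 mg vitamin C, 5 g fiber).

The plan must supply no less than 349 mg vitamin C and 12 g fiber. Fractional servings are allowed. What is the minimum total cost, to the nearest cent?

$1.55

An LP optimum is at a vertex; with two nutrient constraints at most two foods are used. Check each candidate.
carrots only: max(349/4, 12/4) = 87.25 servings → $26.18.
avocado only: max(349/12, 12/7) = 29.08 servings → $42.17.
strawberries only: max(349/96, 12/3) = 4 servings → $4.00.
broccoli only: max(349/135, 12/5) = 2.585 servings → $1.55.
carrots + avocado: the both-tight solution has a negative serving — not a feasible corner.
carrots + strawberries with both tight: 0.2823 servings and 3.624 servings → $3.71.
carrots + broccoli: the both-tight solution has a negative serving — not a feasible corner.
avocado + strawberries with both tight: 0.1651 servings and 3.615 servings → $3.85.
avocado + broccoli with both targets exact would need a negative amount; discard.
strawberries + broccoli with both tight: 1.667 servings and 1.4 servings → $2.51.
So the least-cost plan costs $1.55.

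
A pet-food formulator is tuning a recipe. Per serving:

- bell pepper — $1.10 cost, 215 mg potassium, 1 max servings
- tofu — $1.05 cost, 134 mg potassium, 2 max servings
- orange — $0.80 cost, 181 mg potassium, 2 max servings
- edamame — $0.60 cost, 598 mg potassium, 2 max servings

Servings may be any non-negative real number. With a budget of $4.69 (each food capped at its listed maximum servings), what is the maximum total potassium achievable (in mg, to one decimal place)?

Potassium per dollar: edamame 996.7, orange 226.2, bell pepper 195.5, tofu 127.6.
Take 2 servings of edamame: spends $1.20, +1196.0 mg potassium (running total 1196.0 mg).
Take 2 servings of orange: spends $1.60, +362.0 mg potassium (running total 1558.0 mg).
Take 1 serving of bell pepper: spends $1.10, +215.0 mg potassium (running total 1773.0 mg).
Take 0.7524 servings of tofu: spends $0.79, +100.8 mg potassium (running total 1873.8 mg).
Greedy by best ratio exhausts the cost allowance optimally: 1873.8 mg.

1873.8 mg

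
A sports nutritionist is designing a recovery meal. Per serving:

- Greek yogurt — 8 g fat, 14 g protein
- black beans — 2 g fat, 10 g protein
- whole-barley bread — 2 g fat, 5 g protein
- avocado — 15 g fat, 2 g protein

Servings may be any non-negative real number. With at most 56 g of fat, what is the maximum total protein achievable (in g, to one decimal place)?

280.0 g

Protein per g fat: black beans 5, whole-barley bread 2.5, Greek yogurt 1.75, avocado 0.1333.
With no serving limits, spend the whole fat allowance on black beans: 56 g / 2 g × 10 g = 280.0 g.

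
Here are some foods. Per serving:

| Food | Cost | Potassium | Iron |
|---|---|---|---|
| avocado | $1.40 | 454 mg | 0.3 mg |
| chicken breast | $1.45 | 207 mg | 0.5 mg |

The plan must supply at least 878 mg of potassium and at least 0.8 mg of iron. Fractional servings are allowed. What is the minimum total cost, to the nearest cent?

$3.20

Compare the cost at each extreme point of the feasible region.
avocado only: max(878/454, 0.8/0.3) = 2.667 servings → $3.73.
chicken breast only: max(878/207, 0.8/0.5) = 4.242 servings → $6.15.
avocado + chicken breast with both tight: 1.658 servings and 0.6052 servings → $3.20.
So the least-cost plan costs $3.20.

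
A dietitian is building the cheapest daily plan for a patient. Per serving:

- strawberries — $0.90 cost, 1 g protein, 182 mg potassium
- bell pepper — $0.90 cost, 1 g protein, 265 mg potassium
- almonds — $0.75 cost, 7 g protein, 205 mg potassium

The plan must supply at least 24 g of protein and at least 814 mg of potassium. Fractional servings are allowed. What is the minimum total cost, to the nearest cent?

$2.95

Two binding constraints pin down two serving amounts, so the optimal mix uses at most two foods. The candidates are each food alone (scaled to the tighter of protein/potassium) and each pair with both constraints tight.
strawberries only: max(24/1, 814/182) = 24 servings → $21.60.
bell pepper only: max(24/1, 814/265) = 24 servings → $21.60.
almonds only: max(24/7, 814/205) = 3.971 servings → $2.98.
strawberries + bell pepper: the both-tight solution has a negative serving — not a feasible corner.
strawberries + almonds with both tight: 0.7278 servings and 3.325 servings → $3.15.
bell pepper + almonds with both tight: 0.4715 servings and 3.361 servings → $2.95.
Cheapest feasible corner: $2.95.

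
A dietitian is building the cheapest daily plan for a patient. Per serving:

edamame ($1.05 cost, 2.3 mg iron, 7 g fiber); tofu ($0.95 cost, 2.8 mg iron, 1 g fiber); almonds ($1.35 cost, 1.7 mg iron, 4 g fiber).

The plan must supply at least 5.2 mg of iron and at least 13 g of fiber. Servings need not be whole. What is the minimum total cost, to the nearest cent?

$2.25

An LP optimum is at a vertex; with two nutrient constraints at most two foods are used. Check each candidate.
edamame only: max(5.2/2.3, 13/7) = 2.261 servings → $2.37.
tofu only: max(5.2/2.8, 13/1) = 13 servings → $12.35.
almonds only: max(5.2/1.7, 13/4) = 3.25 servings → $4.39.
edamame + tofu with both tight: 1.803 servings and 0.3757 servings → $2.25.
edamame + almonds with both tight: 0.4815 servings and 2.407 servings → $3.76.
tofu + almonds: the both-tight solution has a negative serving — not a feasible corner.
The minimum over all feasible corners is $2.25.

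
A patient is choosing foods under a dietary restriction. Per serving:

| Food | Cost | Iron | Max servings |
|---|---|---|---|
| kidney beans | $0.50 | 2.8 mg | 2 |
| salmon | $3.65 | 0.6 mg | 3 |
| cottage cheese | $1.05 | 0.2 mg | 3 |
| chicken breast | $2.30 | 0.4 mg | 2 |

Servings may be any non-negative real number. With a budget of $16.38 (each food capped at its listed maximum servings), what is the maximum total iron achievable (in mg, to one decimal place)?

8.3 mg

Iron per dollar: kidney beans 5.6, cottage cheese 0.1905, chicken breast 0.1739, salmon 0.1644.
Take 2 servings of kidney beans: spends $1.00, +5.6 mg iron (running total 5.6 mg).
Take 3 servings of cottage cheese: spends $3.15, +0.6 mg iron (running total 6.2 mg).
Take 2 servings of chicken breast: spends $4.60, +0.8 mg iron (running total 7.0 mg).
Take 2.09 servings of salmon: spends $7.63, +1.3 mg iron (running total 8.3 mg).
Greedy by best ratio exhausts the cost allowance optimally: 8.3 mg.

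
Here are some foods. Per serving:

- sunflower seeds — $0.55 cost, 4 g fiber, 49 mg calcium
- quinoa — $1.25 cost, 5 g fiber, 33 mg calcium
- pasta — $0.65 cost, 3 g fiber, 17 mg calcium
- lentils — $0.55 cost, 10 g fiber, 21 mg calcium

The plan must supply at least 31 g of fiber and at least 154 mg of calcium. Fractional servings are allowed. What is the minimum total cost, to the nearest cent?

This is a tiny linear program; its minimum lies at a vertex of the feasible set. List the vertices and price them.
sunflower seeds only: max(31/4, 154/49) = 7.75 servings → $4.26.
quinoa only: max(31/5, 154/33) = 6.2 servings → $7.75.
pasta only: max(31/3, 154/17) = 10.33 servings → $6.72.
lentils only: max(31/10, 154/21) = 7.333 servings → $4.03.
sunflower seeds + quinoa: the both-tight solution has a negative serving — not a feasible corner.
sunflower seeds + pasta with both targets exact would need a negative amount; discard.
sunflower seeds + lentils with both tight: 2.19 servings and 2.224 servings → $2.43.
quinoa + pasta: the both-tight solution has a negative serving — not a feasible corner.
quinoa + lentils with both tight: 3.951 servings and 1.124 servings → $5.56.
pasta + lentils with both tight: 8.308 servings and 0.6075 servings → $5.73.
So the least-cost plan costs $2.43.

$2.43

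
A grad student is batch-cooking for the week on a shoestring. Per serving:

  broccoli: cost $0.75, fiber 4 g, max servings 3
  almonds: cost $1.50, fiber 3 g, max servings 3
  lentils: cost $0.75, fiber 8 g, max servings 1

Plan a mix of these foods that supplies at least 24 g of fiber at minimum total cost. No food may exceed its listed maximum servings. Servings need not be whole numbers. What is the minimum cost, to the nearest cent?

$5.00

Cost per g of fiber: lentils $0.0938, broccoli $0.1875, almonds $0.5000.
Take 1 serving of lentils: +8.0 g fiber for $0.75 (total $0.75, still need 16.0 g).
Take 3 servings of broccoli: +12.0 g fiber for $2.25 (total $3.00, still need 4.0 g).
Take 1.333 servings of almonds: +4.0 g fiber for $2.00 (total $5.00, still need 0.0 g).
Filling from the cheapest source first is optimal under one linear minimum: $5.00.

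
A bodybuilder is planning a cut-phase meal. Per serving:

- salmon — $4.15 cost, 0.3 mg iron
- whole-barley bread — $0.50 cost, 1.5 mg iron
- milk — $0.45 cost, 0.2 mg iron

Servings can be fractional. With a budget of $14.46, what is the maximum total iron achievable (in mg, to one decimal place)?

Iron per dollar: whole-barley bread 3, milk 0.4444, salmon 0.07229.
With no serving limits, spend the whole cost allowance on whole-barley bread: $14.46 / $0.50 × 1.5 mg = 43.4 mg.

43.4 mg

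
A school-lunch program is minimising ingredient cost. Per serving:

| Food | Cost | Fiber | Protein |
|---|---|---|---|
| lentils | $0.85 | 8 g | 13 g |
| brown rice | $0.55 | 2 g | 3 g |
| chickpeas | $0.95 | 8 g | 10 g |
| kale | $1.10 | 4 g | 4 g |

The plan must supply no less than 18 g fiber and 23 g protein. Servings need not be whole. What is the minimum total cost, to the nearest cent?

lentils only: max(18/8, 23/13) = 2.25 servings → $1.91.
brown rice only: max(18/2, 23/3) = 9 servings → $4.95.
chickpeas only: max(18/8, 23/10) = 2.3 servings → $2.19.
kale only: max(18/4, 23/4) = 5.75 servings → $6.33.
lentils + brown rice: intersection lies outside the first quadrant.
lentils + chickpeas with both tight: 0.1667 servings and 2.083 servings → $2.12.
lentils + kale with both tight: 1 serving and 2.5 servings → $3.60.
brown rice + chickpeas with both tight: 1 serving and 2 servings → $2.45.
brown rice + kale with both tight: 5 servings and 2 servings → $4.95.
chickpeas + kale: the both-tight solution has a negative serving — not a feasible corner.
The minimum over all feasible corners is $1.91.

$1.91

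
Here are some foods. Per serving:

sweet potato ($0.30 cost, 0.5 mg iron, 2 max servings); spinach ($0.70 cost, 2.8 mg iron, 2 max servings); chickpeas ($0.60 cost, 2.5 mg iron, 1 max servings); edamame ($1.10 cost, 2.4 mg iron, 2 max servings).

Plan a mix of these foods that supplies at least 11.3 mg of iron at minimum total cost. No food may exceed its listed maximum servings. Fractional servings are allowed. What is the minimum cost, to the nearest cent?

Cost per mg of iron: chickpeas $0.2400, spinach $0.2500, edamame $0.4583, sweet potato $0.6000.
Take 1 serving of chickpeas: +2.5 mg iron for $0.60 (total $0.60, still need 8.8 mg).
Take 2 servings of spinach: +5.6 mg iron for $1.40 (total $2.00, still need 3.2 mg).
Take 1.333 servings of edamame: +3.2 mg iron for $1.47 (total $3.47, still need 0.0 mg).
Greedy by cheapest-per-mg is optimal for a single linear constraint, so the minimum cost is $3.47.

$3.47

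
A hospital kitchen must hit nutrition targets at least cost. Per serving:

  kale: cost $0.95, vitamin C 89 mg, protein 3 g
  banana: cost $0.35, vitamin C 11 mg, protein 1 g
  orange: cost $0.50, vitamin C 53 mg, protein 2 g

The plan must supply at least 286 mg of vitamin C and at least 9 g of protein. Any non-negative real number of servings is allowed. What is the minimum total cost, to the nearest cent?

$2.70

Two binding constraints pin down two serving amounts, so the optimal mix uses at most two foods. The candidates are each food alone (scaled to the tighter of vitamin C/protein) and each pair with both constraints tight.
kale only: max(286/89, 9/3) = 3.213 servings → $3.05.
banana only: max(286/11, 9/1) = 26 servings → $9.10.
orange only: max(286/53, 9/2) = 5.396 servings → $2.70.
kale + banana: intersection lies outside the first quadrant.
kale + orange: intersection lies outside the first quadrant.
banana + orange: intersection lies outside the first quadrant.
Cheapest feasible corner: $2.70.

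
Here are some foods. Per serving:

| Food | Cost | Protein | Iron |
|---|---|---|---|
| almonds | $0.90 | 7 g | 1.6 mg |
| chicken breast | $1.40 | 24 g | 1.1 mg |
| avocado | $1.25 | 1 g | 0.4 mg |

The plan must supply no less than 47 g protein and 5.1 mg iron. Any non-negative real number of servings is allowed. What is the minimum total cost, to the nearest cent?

$3.87

Check every corner: each single food scaled to meet both minima, and each pair solved so both constraints bind.
almonds only: max(47/7, 5.1/1.6) = 6.714 servings → $6.04.
chicken breast only: max(47/24, 5.1/1.1) = 4.636 servings → $6.49.
avocado only: max(47/1, 5.1/0.4) = 47 servings → $58.75.
almonds + chicken breast with both tight: 2.303 servings and 1.287 servings → $3.87.
almonds + avocado: intersection lies outside the first quadrant.
chicken breast + avocado with both tight: 1.612 servings and 8.318 servings → $12.65.
Cheapest feasible corner: $3.87.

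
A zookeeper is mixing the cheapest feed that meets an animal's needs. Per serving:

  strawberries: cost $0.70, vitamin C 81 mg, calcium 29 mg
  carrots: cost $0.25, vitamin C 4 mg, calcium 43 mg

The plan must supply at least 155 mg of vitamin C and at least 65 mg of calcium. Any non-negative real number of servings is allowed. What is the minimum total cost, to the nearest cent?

$1.39

At the optimum either one food covers both requirements or two foods hit both targets exactly; no other combination can be cheaper.
strawberries only: max(155/81, 65/29) = 2.241 servings → $1.57.
carrots only: max(155/4, 65/43) = 38.75 servings → $9.69.
strawberries + carrots with both tight: 1.902 servings and 0.2287 servings → $1.39.
So the least-cost plan costs $1.39.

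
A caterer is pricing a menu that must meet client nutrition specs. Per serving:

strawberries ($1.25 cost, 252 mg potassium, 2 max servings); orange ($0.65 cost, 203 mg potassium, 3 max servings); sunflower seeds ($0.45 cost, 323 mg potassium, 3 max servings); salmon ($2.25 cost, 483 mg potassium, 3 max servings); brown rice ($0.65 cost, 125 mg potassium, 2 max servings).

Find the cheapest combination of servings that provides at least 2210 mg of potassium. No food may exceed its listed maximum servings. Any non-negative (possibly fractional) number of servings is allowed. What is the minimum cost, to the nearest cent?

Cost per mg of potassium: sunflower seeds $0.0014, orange $0.0032, salmon $0.0047, strawberries $0.0050, brown rice $0.0052.
Take 3 servings of sunflower seeds: +969.0 mg potassium for $1.35 (total $1.35, still need 1241.0 mg).
Take 3 servings of orange: +609.0 mg potassium for $1.95 (total $3.30, still need 632.0 mg).
Take 1.308 servings of salmon: +632.0 mg potassium for $2.94 (total $6.24, still need 0.0 mg).
Filling from the cheapest source first is optimal under one linear minimum: $6.24.

$6.24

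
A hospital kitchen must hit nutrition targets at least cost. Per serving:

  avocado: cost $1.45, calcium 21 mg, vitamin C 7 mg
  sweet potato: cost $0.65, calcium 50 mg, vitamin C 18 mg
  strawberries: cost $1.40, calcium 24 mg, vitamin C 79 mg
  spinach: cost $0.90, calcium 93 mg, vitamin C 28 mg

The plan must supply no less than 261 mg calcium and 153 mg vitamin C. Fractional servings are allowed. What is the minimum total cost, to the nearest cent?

Check every corner: each single food scaled to meet both minima, and each pair solved so both constraints bind.
avocado only: max(261/21, 153/7) = 21.86 servings → $31.69.
sweet potato only: max(261/50, 153/18) = 8.5 servings → $5.53.
strawberries only: max(261/24, 153/79) = 10.88 servings → $15.22.
spinach only: max(261/93, 153/28) = 5.464 servings → $4.92.
avocado + sweet potato with both targets exact would need a negative amount; discard.
avocado + strawberries with both tight: 11.37 servings and 0.9296 servings → $17.78.
avocado + spinach: intersection lies outside the first quadrant.
sweet potato + strawberries with both tight: 4.817 servings and 0.8391 servings → $4.31.
sweet potato + spinach: intersection lies outside the first quadrant.
strawberries + spinach with both tight: 1.037 servings and 2.539 servings → $3.74.
Cheapest feasible corner: $3.74.

$3.74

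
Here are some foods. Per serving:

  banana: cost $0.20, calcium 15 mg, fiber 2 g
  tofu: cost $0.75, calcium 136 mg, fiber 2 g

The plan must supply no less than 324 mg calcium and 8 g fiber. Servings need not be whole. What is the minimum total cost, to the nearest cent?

Check every corner: each single food scaled to meet both minima, and each pair solved so both constraints bind.
banana only: max(324/15, 8/2) = 21.6 servings → $4.32.
tofu only: max(324/136, 8/2) = 4 servings → $3.00.
banana + tofu with both tight: 1.818 servings and 2.182 servings → $2.00.
So the least-cost plan costs $2.00.

$2.00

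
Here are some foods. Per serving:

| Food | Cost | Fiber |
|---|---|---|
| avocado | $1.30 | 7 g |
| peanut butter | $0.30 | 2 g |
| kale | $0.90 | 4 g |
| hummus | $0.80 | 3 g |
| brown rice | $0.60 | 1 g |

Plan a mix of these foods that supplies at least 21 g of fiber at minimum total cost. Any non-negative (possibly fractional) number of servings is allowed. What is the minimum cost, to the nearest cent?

Cost per g of fiber: peanut butter $0.1500, avocado $0.1857, kale $0.2250, hummus $0.2667, brown rice $0.6000.
With no serving limits, use only peanut butter: 21 g / 2 g = 10.5 servings × $0.30 = $3.15.

$3.15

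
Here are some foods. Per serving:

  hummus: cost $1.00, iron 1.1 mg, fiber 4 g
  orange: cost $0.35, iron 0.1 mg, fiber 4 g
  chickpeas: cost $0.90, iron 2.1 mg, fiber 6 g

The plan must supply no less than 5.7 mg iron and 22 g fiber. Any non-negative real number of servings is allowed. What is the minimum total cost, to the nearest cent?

At the optimum either one food covers both requirements or two foods hit both targets exactly; no other combination can be cheaper.
hummus only: max(5.7/1.1, 22/4) = 5.5 servings → $5.50.
orange only: max(5.7/0.1, 22/4) = 57 servings → $19.95.
chickpeas only: max(5.7/2.1, 22/6) = 3.667 servings → $3.30.
hummus + orange with both tight: 5.15 servings and 0.35 servings → $5.27.
hummus + chickpeas: intersection lies outside the first quadrant.
orange + chickpeas with both tight: 1.538 servings and 2.641 servings → $2.92.
Cheapest feasible corner: $2.92.

$2.92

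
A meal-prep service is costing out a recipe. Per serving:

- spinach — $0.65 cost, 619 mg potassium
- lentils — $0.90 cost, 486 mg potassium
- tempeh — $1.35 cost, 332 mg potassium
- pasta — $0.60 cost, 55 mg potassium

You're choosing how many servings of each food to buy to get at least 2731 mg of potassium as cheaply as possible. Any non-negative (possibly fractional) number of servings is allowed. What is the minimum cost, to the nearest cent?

$2.87

Cost per mg of potassium: spinach $0.0011, lentils $0.0019, tempeh $0.0041, pasta $0.0109.
With no serving limits, use only spinach: 2731 mg / 619 mg = 4.412 servings × $0.65 = $2.87.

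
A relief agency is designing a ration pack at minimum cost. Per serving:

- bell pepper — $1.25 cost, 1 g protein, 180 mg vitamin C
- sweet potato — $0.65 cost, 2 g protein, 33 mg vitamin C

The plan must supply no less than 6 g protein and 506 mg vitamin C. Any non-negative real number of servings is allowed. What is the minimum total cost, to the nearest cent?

This is a tiny linear program; its minimum lies at a vertex of the feasible set. List the vertices and price them.
bell pepper only: max(6/1, 506/180) = 6 servings → $7.50.
sweet potato only: max(6/2, 506/33) = 15.33 servings → $9.97.
bell pepper + sweet potato with both tight: 2.489 servings and 1.755 servings → $4.25.
The minimum over all feasible corners is $4.25.

$4.25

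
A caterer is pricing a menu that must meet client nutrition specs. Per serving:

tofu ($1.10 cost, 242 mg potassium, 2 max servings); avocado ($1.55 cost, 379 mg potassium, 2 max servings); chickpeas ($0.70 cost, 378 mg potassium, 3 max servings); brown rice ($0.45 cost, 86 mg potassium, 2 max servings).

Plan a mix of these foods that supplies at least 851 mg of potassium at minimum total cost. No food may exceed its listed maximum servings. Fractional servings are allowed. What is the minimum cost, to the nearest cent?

Cost per mg of potassium: chickpeas $0.0019, avocado $0.0041, tofu $0.0045, brown rice $0.0052.
Take 2.251 servings of chickpeas: +851.0 mg potassium for $1.58 (total $1.58, still need 0.0 mg).
Greedy by cheapest-per-mg is optimal for a single linear constraint, so the minimum cost is $1.58.

$1.58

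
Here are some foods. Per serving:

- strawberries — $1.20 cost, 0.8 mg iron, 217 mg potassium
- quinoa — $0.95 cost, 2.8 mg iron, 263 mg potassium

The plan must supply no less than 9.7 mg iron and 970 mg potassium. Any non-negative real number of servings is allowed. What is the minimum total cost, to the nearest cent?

At the optimum either one food covers both requirements or two foods hit both targets exactly; no other combination can be cheaper.
strawberries only: max(9.7/0.8, 970/217) = 12.12 servings → $14.55.
quinoa only: max(9.7/2.8, 970/263) = 3.688 servings → $3.50.
strawberries + quinoa with both tight: 0.4152 servings and 3.346 servings → $3.68.
Cheapest feasible corner: $3.50.

$3.50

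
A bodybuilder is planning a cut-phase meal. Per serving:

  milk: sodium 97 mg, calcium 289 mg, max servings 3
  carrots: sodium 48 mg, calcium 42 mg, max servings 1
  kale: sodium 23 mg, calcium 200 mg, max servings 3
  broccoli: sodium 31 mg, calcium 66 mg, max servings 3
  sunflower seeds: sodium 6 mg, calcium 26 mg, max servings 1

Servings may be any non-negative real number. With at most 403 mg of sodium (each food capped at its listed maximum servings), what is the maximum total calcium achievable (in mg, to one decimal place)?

1571.8 mg

Calcium per mg sodium: kale 8.696, sunflower seeds 4.333, milk 2.979, broccoli 2.129, carrots 0.875.
Take 3 servings of kale: uses 69 mg sodium, +600.0 mg calcium (running total 600.0 mg).
Take 1 serving of sunflower seeds: uses 6 mg sodium, +26.0 mg calcium (running total 626.0 mg).
Take 3 servings of milk: uses 291 mg sodium, +867.0 mg calcium (running total 1493.0 mg).
Take 1.194 servings of broccoli: uses 37 mg sodium, +78.8 mg calcium (running total 1571.8 mg).
Filling greedily by calcium-per-mg sodium is optimal for one linear limit, giving 1571.8 mg.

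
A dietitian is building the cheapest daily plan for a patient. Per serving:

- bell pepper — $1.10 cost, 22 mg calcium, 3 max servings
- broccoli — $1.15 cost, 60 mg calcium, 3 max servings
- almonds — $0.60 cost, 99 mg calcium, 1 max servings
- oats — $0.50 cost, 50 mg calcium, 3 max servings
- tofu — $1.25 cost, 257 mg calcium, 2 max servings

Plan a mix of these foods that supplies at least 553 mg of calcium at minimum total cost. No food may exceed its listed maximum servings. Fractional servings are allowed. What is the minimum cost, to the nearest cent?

$2.74

Cost per mg of calcium: tofu $0.0049, almonds $0.0061, oats $0.0100, broccoli $0.0192, bell pepper $0.0500.
Take 2 servings of tofu: +514.0 mg calcium for $2.50 (total $2.50, still need 39.0 mg).
Take 0.3939 servings of almonds: +39.0 mg calcium for $0.24 (total $2.74, still need 0.0 mg).
Filling from the cheapest source first is optimal under one linear minimum: $2.74.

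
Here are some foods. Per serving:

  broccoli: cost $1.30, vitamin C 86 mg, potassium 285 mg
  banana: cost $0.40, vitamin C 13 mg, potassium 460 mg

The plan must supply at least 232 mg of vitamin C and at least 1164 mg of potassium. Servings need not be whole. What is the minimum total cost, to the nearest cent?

The cheapest plan sits at a corner of the feasible region — with two constraints it uses at most two foods.
broccoli only: max(232/86, 1164/285) = 4.084 servings → $5.31.
banana only: max(232/13, 1164/460) = 17.85 servings → $7.14.
broccoli + banana with both tight: 2.554 servings and 0.9478 servings → $3.70.
Cheapest feasible corner: $3.70.

$3.70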